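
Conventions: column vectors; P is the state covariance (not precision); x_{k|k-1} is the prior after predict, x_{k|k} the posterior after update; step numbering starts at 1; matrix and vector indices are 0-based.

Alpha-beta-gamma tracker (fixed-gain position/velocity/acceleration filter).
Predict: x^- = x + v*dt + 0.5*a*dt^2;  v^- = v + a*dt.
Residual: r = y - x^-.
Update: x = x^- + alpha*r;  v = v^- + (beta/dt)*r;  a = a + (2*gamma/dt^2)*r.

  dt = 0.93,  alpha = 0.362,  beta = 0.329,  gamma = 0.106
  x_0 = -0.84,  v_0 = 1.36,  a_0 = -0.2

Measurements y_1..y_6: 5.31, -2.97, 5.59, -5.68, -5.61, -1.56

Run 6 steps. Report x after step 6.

step 1: x_pred=0.3383  r=4.9717  x^+=2.1381  v^+=2.9328  a^+=1.0186
step 2: x_pred=5.3061  r=-8.2761  x^+=2.3101  v^+=0.9524  a^+=-1.0100
step 3: x_pred=2.7591  r=2.8309  x^+=3.7839  v^+=1.0146  a^+=-0.3161
step 4: x_pred=4.5908  r=-10.2708  x^+=0.8727  v^+=-2.9128  a^+=-2.8336
step 5: x_pred=-3.0615  r=-2.5485  x^+=-3.9841  v^+=-6.4495  a^+=-3.4582
step 6: x_pred=-11.4777  r=9.9177  x^+=-7.8875  v^+=-6.1572  a^+=-1.0273

x_post = -7.8875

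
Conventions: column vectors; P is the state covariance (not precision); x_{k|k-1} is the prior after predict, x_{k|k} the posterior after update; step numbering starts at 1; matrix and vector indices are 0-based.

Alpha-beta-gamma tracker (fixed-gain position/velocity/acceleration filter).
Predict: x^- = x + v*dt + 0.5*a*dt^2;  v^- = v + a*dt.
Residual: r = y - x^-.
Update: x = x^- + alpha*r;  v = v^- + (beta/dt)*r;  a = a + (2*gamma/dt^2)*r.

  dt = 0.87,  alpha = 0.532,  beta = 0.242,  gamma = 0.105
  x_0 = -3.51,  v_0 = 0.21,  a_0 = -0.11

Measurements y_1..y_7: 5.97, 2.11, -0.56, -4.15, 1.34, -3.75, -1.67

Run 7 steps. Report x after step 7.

step 1: x_pred=-3.3689  r=9.3389  x^+=1.5994  v^+=2.7120  a^+=2.4811
step 2: x_pred=4.8978  r=-2.7878  x^+=3.4147  v^+=4.0951  a^+=1.7076
step 3: x_pred=7.6237  r=-8.1837  x^+=3.2700  v^+=3.3043  a^+=-0.5629
step 4: x_pred=5.9317  r=-10.0817  x^+=0.5682  v^+=0.0102  a^+=-3.3601
step 5: x_pred=-0.6945  r=2.0345  x^+=0.3879  v^+=-2.3471  a^+=-2.7956
step 6: x_pred=-2.7121  r=-1.0379  x^+=-3.2643  v^+=-5.0680  a^+=-3.0836
step 7: x_pred=-8.8404  r=7.1704  x^+=-5.0257  v^+=-5.7562  a^+=-1.0942

x_post = -5.0257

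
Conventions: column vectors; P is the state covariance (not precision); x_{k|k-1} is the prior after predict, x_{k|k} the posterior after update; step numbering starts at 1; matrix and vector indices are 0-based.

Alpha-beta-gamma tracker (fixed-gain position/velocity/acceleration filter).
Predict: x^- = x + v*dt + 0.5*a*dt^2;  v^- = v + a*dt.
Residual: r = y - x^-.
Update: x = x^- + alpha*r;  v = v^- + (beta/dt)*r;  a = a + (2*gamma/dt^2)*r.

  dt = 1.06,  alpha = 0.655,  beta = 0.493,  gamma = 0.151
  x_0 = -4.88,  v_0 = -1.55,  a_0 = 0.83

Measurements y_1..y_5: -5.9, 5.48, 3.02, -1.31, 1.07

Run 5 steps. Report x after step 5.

x_post = 2.4373

step 1: x_pred=-6.0567  r=0.1567  x^+=-5.9541  v^+=-0.5973  a^+=0.8721
step 2: x_pred=-6.0973  r=11.5773  x^+=1.4858  v^+=5.7116  a^+=3.9838
step 3: x_pred=9.7783  r=-6.7583  x^+=5.3516  v^+=6.7913  a^+=2.1674
step 4: x_pred=13.7680  r=-15.0780  x^+=3.8919  v^+=2.0760  a^+=-1.8853
step 5: x_pred=5.0333  r=-3.9633  x^+=2.4373  v^+=-1.7657  a^+=-2.9505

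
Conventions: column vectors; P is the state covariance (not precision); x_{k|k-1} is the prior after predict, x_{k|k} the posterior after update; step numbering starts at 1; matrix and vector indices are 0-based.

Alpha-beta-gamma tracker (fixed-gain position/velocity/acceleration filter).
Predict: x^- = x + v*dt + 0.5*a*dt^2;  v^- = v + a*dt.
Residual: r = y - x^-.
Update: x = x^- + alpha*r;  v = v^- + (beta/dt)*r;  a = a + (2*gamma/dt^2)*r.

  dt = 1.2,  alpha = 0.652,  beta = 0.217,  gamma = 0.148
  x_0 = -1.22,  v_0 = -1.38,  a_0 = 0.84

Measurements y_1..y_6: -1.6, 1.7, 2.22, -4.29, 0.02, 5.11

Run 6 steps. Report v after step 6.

step 1: x_pred=-2.2712  r=0.6712  x^+=-1.8336  v^+=-0.2506  a^+=0.9780
step 2: x_pred=-1.4302  r=3.1302  x^+=0.6107  v^+=1.4890  a^+=1.6214
step 3: x_pred=3.5649  r=-1.3449  x^+=2.6880  v^+=3.1915  a^+=1.3449
step 4: x_pred=7.4861  r=-11.7761  x^+=-0.1919  v^+=2.6759  a^+=-1.0757
step 5: x_pred=2.2446  r=-2.2246  x^+=0.7942  v^+=0.9828  a^+=-1.5330
step 6: x_pred=0.8697  r=4.2403  x^+=3.6344  v^+=-0.0901  a^+=-0.6614

v_post = -0.0901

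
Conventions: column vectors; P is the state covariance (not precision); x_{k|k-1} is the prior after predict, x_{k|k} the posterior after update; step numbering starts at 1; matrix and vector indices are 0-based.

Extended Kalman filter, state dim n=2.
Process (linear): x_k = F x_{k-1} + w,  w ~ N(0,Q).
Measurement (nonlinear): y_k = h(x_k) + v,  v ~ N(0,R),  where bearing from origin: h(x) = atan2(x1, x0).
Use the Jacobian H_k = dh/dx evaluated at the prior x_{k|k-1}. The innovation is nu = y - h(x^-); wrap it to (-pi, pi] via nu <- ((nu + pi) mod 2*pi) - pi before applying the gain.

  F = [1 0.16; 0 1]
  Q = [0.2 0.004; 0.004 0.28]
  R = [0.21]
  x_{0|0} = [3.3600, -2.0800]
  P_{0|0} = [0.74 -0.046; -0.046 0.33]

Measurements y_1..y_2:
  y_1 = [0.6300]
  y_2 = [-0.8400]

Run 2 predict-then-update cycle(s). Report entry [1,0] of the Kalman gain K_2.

step 1: x^-=[3.0272, -2.0800]  P^-=[0.9337 0.0108; 0.0108 0.6100]  H_jac=[0.1542 0.2244]  S=[0.2637]  K=[0.5552; 0.5255]  nu=[1.2320]  x^+=[3.7112, -1.4326]  P^+=[0.8524 -0.0661; -0.0661 0.5372]
step 2: x^-=[3.4820, -1.4326]  P^-=[1.0450 0.0238; 0.0238 0.8172]  H_jac=[0.1011 0.2456]  S=[0.2712]  K=[0.4110; 0.7491]  nu=[-0.4497]  x^+=[3.2972, -1.7695]  P^+=[0.9992 -0.0597; -0.0597 0.6650]

K[1,0] = 0.7491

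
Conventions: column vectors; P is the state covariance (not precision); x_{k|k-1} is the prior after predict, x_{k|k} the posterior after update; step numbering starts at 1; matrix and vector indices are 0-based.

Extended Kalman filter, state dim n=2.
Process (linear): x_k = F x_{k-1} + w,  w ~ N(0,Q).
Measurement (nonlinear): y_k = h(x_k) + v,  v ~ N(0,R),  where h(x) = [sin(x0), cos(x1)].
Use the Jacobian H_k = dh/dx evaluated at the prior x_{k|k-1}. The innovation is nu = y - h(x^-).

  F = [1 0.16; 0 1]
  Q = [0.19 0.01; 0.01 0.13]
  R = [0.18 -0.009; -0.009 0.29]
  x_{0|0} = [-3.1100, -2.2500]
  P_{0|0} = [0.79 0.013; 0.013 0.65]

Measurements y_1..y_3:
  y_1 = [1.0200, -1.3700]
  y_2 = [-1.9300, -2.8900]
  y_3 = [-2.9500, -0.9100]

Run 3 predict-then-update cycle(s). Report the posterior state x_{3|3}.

x_post = [-1.0194, -2.7507]

step 1: x^-=[-3.4700, -2.2500]  P^-=[1.0008 0.1270; 0.1270 0.7800]  H_jac=[-0.9466 0.0000; 0.0000 0.7781]  S=[1.0767 -0.1025; -0.1025 0.7622]  K=[-0.8788 0.0114; -0.0363 0.7914]  nu=[0.6975, -0.7418]  x^+=[-4.0914, -2.8624]  P^+=[0.1672 0.0144; 0.0144 0.2954]
step 2: x^-=[-4.5494, -2.8624]  P^-=[0.3694 0.0717; 0.0717 0.4254]  H_jac=[-0.1623 0.0000; 0.0000 0.2756]  S=[0.1897 -0.0122; -0.0122 0.3223]  K=[-0.3128 0.0495; -0.0380 0.3623]  nu=[-2.9167, -1.9287]  x^+=[-3.7323, -3.4503]  P^+=[0.3497 0.0622; 0.0622 0.3824]
step 3: x^-=[-4.2843, -3.4503]  P^-=[0.5694 0.1334; 0.1334 0.5124]  H_jac=[-0.4151 0.0000; 0.0000 -0.3038]  S=[0.2781 0.0078; 0.0078 0.3373]  K=[-0.8470 -0.1005; -0.1863 -0.4572]  nu=[-3.8598, 0.0427]  x^+=[-1.0194, -2.7507]  P^+=[0.3651 0.0709; 0.0709 0.4309]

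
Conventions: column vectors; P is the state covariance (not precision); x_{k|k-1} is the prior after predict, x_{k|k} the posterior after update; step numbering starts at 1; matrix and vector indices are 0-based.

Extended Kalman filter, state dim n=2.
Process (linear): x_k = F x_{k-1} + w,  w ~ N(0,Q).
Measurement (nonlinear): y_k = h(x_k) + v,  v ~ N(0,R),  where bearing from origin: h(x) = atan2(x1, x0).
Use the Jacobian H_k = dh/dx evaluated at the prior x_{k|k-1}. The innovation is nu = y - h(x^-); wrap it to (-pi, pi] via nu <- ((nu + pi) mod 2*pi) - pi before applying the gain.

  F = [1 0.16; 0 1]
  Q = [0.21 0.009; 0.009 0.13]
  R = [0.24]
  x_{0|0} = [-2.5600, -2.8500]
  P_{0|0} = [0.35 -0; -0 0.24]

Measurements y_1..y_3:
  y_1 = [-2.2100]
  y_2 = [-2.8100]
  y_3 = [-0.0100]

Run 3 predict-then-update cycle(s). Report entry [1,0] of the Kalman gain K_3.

step 1: x^-=[-3.0160, -2.8500]  P^-=[0.5661 0.0474; 0.0474 0.3700]  H_jac=[0.1655 -0.1752]  S=[0.2641]  K=[0.3234; -0.2157]  nu=[0.1745]  x^+=[-2.9596, -2.8876]  P^+=[0.5385 0.0658; 0.0658 0.3577]
step 2: x^-=[-3.4216, -2.8876]  P^-=[0.7787 0.1321; 0.1321 0.4877]  H_jac=[0.1441 -0.1707]  S=[0.2639]  K=[0.3397; -0.2434]  nu=[-0.3694]  x^+=[-3.5471, -2.7977]  P^+=[0.7483 0.1539; 0.1539 0.4721]
step 3: x^-=[-3.9947, -2.7977]  P^-=[1.0196 0.2384; 0.2384 0.6021]  H_jac=[0.1176 -0.1680]  S=[0.2617]  K=[0.3053; -0.2793]  nu=[2.5206]  x^+=[-3.2251, -3.5017]  P^+=[0.9952 0.2607; 0.2607 0.5817]

K[1,0] = -0.2793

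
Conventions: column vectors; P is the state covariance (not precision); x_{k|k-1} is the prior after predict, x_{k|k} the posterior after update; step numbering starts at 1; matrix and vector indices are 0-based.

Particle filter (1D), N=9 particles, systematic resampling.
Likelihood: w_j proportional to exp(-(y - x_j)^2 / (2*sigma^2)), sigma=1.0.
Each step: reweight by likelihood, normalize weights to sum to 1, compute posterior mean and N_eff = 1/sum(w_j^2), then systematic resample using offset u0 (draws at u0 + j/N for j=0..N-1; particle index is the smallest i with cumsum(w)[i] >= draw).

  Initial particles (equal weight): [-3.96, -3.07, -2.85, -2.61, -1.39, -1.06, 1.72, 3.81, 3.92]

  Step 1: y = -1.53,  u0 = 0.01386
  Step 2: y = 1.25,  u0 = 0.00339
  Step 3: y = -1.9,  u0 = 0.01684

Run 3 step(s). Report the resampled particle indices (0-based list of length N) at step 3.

resampled_idx = [0, 1, 2, 2, 3, 4, 5, 6, 8]

step 1: w=[0.0162, 0.0947, 0.1298, 0.1731, 0.3070, 0.2776, 0.0016, 0.0000, 0.0000]  mean=-1.8948  Neff=4.3977  idx=[0, 2, 2, 3, 4, 4, 4, 5, 5]
step 2: w=[0.0000, 0.0010, 0.0010, 0.0025, 0.1323, 0.1323, 0.1323, 0.2994, 0.2994]  mean=-1.1983  Neff=4.3153  idx=[3, 4, 5, 6, 7, 7, 7, 8, 8]
step 3: w=[0.1122, 0.1268, 0.1268, 0.1268, 0.1015, 0.1015, 0.1015, 0.1015, 0.1015]  mean=-1.3595  Neff=8.9036  idx=[0, 1, 2, 2, 3, 4, 5, 6, 8]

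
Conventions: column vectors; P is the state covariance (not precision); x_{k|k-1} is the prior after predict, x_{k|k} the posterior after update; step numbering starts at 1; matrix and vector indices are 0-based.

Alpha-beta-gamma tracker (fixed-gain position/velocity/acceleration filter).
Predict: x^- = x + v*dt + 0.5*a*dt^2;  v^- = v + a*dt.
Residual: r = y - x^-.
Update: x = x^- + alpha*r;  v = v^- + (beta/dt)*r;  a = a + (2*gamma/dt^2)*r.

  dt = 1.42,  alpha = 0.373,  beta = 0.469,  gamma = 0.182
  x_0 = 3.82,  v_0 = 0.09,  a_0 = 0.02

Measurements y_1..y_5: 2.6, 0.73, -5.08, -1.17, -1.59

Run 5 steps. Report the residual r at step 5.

resid = 8.9341

step 1: x_pred=3.9680  r=-1.3680  x^+=3.4577  v^+=-0.3334  a^+=-0.2269
step 2: x_pred=2.7555  r=-2.0255  x^+=2.0000  v^+=-1.3246  a^+=-0.5926
step 3: x_pred=-0.4785  r=-4.6015  x^+=-2.1948  v^+=-3.6859  a^+=-1.4232
step 4: x_pred=-8.8638  r=7.6938  x^+=-5.9940  v^+=-3.1658  a^+=-0.0344
step 5: x_pred=-10.5241  r=8.9341  x^+=-7.1917  v^+=-0.2639  a^+=1.5784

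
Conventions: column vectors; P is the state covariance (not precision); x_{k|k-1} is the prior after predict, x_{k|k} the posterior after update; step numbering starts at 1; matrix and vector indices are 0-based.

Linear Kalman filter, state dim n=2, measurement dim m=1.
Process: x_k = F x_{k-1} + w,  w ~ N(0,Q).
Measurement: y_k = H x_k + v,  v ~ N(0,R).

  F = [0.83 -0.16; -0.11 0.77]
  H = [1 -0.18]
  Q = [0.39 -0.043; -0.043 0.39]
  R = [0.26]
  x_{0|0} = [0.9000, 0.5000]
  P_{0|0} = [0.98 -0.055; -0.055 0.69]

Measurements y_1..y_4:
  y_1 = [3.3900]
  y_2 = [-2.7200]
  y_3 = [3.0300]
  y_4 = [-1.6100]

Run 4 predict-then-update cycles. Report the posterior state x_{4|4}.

x_post = [-0.5534, 0.4350]

step 1: x^-=[0.6670, 0.2860]  P^-=[1.0974 -0.2536; -0.2536 0.8203]  S=[1.4753]  K=[0.7748; -0.2720]  nu=[2.7745]  x^+=[2.8167, -0.4686]  P^+=[0.2118 0.0573; 0.0573 0.7111]
step 2: x^-=[2.4128, -0.6707]  P^-=[0.5389 -0.1123; -0.1123 0.8045]  S=[0.8654]  K=[0.6461; -0.2971]  nu=[-5.2535]  x^+=[-0.9813, 0.8903]  P^+=[0.1777 0.0538; 0.0538 0.7281]
step 3: x^-=[-0.9570, 0.7935]  P^-=[0.5167 -0.1136; -0.1136 0.8147]  S=[0.8440]  K=[0.6365; -0.3083]  nu=[4.1298]  x^+=[1.6715, -0.4798]  P^+=[0.1748 0.0520; 0.0520 0.7345]
step 4: x^-=[1.4641, -0.5533]  P^-=[0.5154 -0.1153; -0.1153 0.8188]  S=[0.8435]  K=[0.6357; -0.3114]  nu=[-3.1737]  x^+=[-0.5534, 0.4350]  P^+=[0.1746 0.0517; 0.0517 0.7370]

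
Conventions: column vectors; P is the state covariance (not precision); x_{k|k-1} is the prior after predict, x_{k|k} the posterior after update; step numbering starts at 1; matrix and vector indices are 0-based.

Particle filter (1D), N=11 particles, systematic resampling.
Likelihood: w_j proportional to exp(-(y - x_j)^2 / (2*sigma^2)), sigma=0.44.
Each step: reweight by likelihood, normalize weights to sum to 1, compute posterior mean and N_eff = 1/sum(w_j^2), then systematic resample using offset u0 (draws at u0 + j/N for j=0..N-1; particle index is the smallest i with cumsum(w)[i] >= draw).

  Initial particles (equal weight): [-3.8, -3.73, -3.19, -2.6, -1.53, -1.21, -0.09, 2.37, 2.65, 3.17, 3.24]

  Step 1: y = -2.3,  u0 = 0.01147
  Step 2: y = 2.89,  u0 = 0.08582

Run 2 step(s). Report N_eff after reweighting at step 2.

step 1: w=[0.0025, 0.0043, 0.1084, 0.6645, 0.1813, 0.0390, 0.0000, 0.0000, 0.0000, 0.0000, 0.0000]  mean=-2.4236  Neff=2.0502  idx=[2, 2, 3, 3, 3, 3, 3, 3, 3, 4, 4]
step 2: w=[0.0000, 0.0000, 0.0000, 0.0000, 0.0000, 0.0000, 0.0000, 0.0000, 0.0000, 0.5000, 0.5000]  mean=-1.5300  Neff=2.0000  idx=[9, 9, 9, 9, 9, 10, 10, 10, 10, 10, 10]

N_eff = 2.0000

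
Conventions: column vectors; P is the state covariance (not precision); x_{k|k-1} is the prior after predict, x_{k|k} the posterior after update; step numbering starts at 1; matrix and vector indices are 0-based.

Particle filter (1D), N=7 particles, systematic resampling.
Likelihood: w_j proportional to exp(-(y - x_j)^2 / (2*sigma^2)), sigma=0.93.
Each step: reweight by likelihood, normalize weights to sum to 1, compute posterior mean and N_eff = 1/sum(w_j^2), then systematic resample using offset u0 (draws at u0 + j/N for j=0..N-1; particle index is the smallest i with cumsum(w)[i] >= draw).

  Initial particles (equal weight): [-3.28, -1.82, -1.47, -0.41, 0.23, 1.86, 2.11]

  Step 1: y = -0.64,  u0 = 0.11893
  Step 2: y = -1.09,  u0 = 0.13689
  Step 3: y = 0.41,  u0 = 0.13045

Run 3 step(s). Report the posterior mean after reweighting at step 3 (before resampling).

post_mean = -0.1618

step 1: w=[0.0064, 0.1602, 0.2406, 0.3474, 0.2313, 0.0097, 0.0045]  mean=-0.7278  Neff=3.8778  idx=[1, 2, 2, 3, 3, 4, 4]
step 2: w=[0.1520, 0.1902, 0.1902, 0.1583, 0.1583, 0.0755, 0.0755]  mean=-0.9309  Neff=6.3706  idx=[0, 1, 2, 3, 4, 5, 6]
step 3: w=[0.0155, 0.0357, 0.0357, 0.1865, 0.1865, 0.2700, 0.2700]  mean=-0.1618  Neff=4.5825  idx=[3, 3, 4, 5, 5, 6, 6]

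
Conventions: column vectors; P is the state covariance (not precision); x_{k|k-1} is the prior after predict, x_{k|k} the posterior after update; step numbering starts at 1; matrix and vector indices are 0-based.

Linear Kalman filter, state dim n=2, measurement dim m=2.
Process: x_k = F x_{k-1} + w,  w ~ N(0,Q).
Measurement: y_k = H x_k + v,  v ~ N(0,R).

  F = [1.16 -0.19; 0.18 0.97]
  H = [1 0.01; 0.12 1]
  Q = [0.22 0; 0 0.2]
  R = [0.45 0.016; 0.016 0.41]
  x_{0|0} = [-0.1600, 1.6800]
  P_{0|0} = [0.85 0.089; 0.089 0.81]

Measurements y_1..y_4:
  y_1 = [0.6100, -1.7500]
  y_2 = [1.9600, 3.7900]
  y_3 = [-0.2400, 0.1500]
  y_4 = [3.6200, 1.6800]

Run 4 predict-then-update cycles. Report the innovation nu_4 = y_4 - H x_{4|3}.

innov = [3.3349, 0.6384]

step 1: x^-=[-0.5048, 1.6008]  P^-=[1.3538 0.1253; 0.1253 1.0207]  S=[1.8064 0.3141; 0.3141 1.4803]  K=[0.7438 0.0366; -0.0484 0.7100]  nu=[1.0988, -3.2902]  x^+=[0.1922, -0.7884]  P^+=[0.3354 -0.0134; -0.0134 0.2919]
step 2: x^-=[0.3727, -0.7302]  P^-=[0.6878 0.0017; 0.0017 0.4809]  S=[1.1378 0.1050; 0.1050 0.9012]  K=[0.6023 0.0232; -0.0441 0.5390]  nu=[1.5946, 4.4755]  x^+=[1.4372, 1.6117]  P^+=[0.2715 -0.0134; -0.0134 0.2219]
step 3: x^-=[1.3609, 1.8220]  P^-=[0.5993 0.0012; 0.0012 0.4129]  S=[1.0494 0.0932; 0.0932 0.8318]  K=[0.5690 0.0241; -0.0395 0.5010]  nu=[-1.6191, -1.8353]  x^+=[0.3954, 0.9665]  P^+=[0.2565 -0.0118; -0.0118 0.2062]
step 4: x^-=[0.2751, 1.0086]  P^-=[0.5779 0.0027; 0.0027 0.3982]  S=[1.0279 0.0920; 0.0920 0.8172]  K=[0.5599 0.0251; -0.0375 0.4919]  nu=[3.3349, 0.6384]  x^+=[2.1583, 1.1975]  P^+=[0.2525 -0.0110; -0.0110 0.2024]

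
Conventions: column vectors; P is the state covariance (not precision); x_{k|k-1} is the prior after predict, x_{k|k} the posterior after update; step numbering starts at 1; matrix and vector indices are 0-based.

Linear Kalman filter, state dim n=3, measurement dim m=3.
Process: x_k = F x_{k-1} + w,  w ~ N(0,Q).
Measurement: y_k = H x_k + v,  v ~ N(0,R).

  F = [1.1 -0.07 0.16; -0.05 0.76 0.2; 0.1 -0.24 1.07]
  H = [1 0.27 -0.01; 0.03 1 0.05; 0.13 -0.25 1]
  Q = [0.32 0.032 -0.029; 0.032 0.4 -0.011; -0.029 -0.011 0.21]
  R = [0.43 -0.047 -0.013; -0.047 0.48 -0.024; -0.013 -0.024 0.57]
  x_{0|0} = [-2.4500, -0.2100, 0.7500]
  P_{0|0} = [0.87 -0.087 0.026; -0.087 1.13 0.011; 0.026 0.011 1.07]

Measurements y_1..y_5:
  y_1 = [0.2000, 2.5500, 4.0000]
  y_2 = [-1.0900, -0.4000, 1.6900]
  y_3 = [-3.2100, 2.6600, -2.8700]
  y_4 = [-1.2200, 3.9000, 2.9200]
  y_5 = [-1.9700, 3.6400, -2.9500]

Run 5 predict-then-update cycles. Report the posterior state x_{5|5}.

step 1: x^-=[-2.5603, 0.1129, 0.6079]  P^-=[1.4279 -0.1081 0.3222; -0.1081 1.1071 0.0074; 0.3222 0.0074 1.5129]  S=[1.8740 0.2011 0.4298; 0.2011 1.5874 -0.2137; 0.4298 -0.2137 2.2633]  K=[0.7372 -0.1128 0.0857; 0.0447 0.6806 -0.0694; -0.0130 0.1547 0.7032]  nu=[2.7359, 2.4835, 3.7532]  x^+=[-0.5021, 1.6649, 3.5960]  P^+=[0.3478 -0.0999 -0.0282; -0.0999 0.3273 0.0383; -0.0282 0.0383 0.4105]
step 2: x^-=[-0.0935, 2.0096, 3.3979]  P^-=[0.7576 -0.0771 0.0741; -0.0771 0.6262 0.0369; 0.0741 0.0369 0.6814]  S=[1.1900 0.0705 0.1370; 0.0705 1.1078 -0.1138; 0.1370 -0.1138 1.3092]  K=[0.6144 -0.0771 0.0755; 0.0505 0.5558 -0.0560; -0.0035 0.1209 0.5317]  nu=[-1.5051, -2.5767, -1.1934]  x^+=[-0.9097, 0.5683, 2.4571]  P^+=[0.2870 -0.0753 -0.0192; -0.0753 0.2665 0.0305; -0.0192 0.0305 0.3103]
step 3: x^-=[-0.6473, 0.9688, 2.4018]  P^-=[0.6806 -0.0521 0.0542; -0.0521 0.5824 0.0227; 0.0542 0.0227 0.5673]  S=[1.1238 0.0807 0.1020; 0.0807 1.0638 -0.1206; 0.1020 -0.1206 1.1914]  K=[0.5905 -0.0636 0.0737; 0.0604 0.5358 -0.0598; -0.0032 0.1051 0.4883]  nu=[-2.8002, 1.5905, -4.9454]  x^+=[-2.7666, 1.9476, 0.1633]  P^+=[0.2740 -0.0675 -0.0166; -0.0675 0.2565 0.0252; -0.0166 0.0252 0.2843]
step 4: x^-=[-3.1535, 1.6512, -0.5694]  P^-=[0.6641 -0.0451 0.0497; -0.0451 0.5733 0.0156; 0.0497 0.0156 0.5398]  S=[1.1105 0.0845 0.0928; 0.0845 1.0543 -0.1261; 0.0928 -0.1261 1.1649]  K=[0.5850 -0.0596 0.0734; 0.0635 0.5307 -0.0623; -0.0037 0.0991 0.4766]  nu=[1.4820, 2.3719, 4.3121]  x^+=[-2.1115, 2.7353, 1.7152]  P^+=[0.2708 -0.0652 -0.0158; -0.0652 0.2541 0.0229; -0.0158 0.0229 0.2771]
step 5: x^-=[-2.2397, 2.5275, 0.9677]  P^-=[0.6600 -0.0432 0.0487; -0.0432 0.5708 0.0129; 0.0487 0.0129 0.5326]  S=[1.1073 0.0856 0.0904; 0.0856 1.0515 -0.1282; 0.0904 -0.1282 1.1584]  K=[0.5836 -0.0585 0.0734; 0.0643 0.5292 -0.0633; -0.0038 0.0971 0.4735]  nu=[-0.4031, 1.1313, -2.9946]  x^+=[-2.7609, 3.2898, -0.3389]  P^+=[0.2700 -0.0646 -0.0156; -0.0646 0.2534 0.0221; -0.0156 0.0221 0.2752]

x_post = [-2.7609, 3.2898, -0.3389]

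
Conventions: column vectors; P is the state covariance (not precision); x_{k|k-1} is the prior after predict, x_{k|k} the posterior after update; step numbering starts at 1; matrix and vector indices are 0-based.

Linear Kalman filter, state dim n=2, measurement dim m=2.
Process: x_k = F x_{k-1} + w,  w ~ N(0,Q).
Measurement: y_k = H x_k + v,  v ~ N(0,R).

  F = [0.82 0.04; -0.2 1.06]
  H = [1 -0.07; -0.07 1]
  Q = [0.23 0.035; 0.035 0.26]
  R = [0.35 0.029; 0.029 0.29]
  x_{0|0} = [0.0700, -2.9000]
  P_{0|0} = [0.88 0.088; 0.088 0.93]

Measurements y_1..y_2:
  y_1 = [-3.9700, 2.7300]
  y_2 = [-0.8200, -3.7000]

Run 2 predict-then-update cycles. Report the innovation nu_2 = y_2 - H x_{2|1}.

innov = [1.6133, -6.1582]

step 1: x^-=[-0.0586, -3.0880]  P^-=[0.8290 0.0059; 0.0059 1.3028]  S=[1.1845 -0.1143; -0.1143 1.5961]  K=[0.7012 0.0176; 0.0068 0.8165]  nu=[-4.1276, 5.8139]  x^+=[-2.8507, 1.6311]  P^+=[0.2489 0.0428; 0.0428 0.2400]
step 2: x^-=[-2.2723, 2.2991]  P^-=[0.4006 0.0413; 0.0413 0.5214]  S=[0.7473 0.0059; 0.0059 0.8076]  K=[0.5320 0.0125; 0.0013 0.6421]  nu=[1.6133, -6.1582]  x^+=[-1.4908, -1.6527]  P^+=[0.1888 0.0323; 0.0323 0.1885]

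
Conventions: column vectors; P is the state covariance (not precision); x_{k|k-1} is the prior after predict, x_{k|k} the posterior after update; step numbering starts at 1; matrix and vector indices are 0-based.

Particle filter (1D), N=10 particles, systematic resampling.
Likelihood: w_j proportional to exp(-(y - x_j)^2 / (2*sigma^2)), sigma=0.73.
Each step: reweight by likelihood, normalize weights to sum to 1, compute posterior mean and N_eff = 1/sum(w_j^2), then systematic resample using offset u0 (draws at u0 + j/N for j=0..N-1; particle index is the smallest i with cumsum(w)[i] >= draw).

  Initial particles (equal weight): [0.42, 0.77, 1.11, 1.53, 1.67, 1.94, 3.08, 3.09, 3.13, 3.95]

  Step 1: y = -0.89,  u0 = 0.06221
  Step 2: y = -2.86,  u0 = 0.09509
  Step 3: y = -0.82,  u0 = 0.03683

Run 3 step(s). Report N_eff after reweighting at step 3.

step 1: w=[0.6543, 0.2467, 0.0768, 0.0134, 0.0070, 0.0018, 0.0000, 0.0000, 0.0000, 0.0000]  mean=0.5857  Neff=2.0198  idx=[0, 0, 0, 0, 0, 0, 1, 1, 1, 2]
step 2: w=[0.1582, 0.1582, 0.1582, 0.1582, 0.1582, 0.1582, 0.0164, 0.0164, 0.0164, 0.0014]  mean=0.4382  Neff=6.6202  idx=[0, 1, 1, 2, 3, 3, 4, 5, 5, 8]
step 3: w=[0.1064, 0.1064, 0.1064, 0.1064, 0.1064, 0.1064, 0.1064, 0.1064, 0.1064, 0.0420]  mean=0.4347  Neff=9.6400  idx=[0, 1, 2, 3, 4, 5, 5, 6, 7, 8]

N_eff = 9.6400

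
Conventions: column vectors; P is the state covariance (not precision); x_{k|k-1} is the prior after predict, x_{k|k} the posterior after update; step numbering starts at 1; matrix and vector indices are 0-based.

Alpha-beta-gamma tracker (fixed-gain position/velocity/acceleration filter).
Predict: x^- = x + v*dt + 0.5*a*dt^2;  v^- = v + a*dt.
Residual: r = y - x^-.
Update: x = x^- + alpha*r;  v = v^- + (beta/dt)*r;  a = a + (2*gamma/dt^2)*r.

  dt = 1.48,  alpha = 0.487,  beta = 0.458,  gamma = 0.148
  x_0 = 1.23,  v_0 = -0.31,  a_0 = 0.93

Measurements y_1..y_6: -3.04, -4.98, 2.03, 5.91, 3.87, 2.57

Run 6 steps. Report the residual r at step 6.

step 1: x_pred=1.7897  r=-4.8297  x^+=-0.5623  v^+=-0.4282  a^+=0.2773
step 2: x_pred=-0.8924  r=-4.0876  x^+=-2.8830  v^+=-1.2827  a^+=-0.2751
step 3: x_pred=-5.0827  r=7.1127  x^+=-1.6188  v^+=0.5113  a^+=0.6861
step 4: x_pred=-0.1106  r=6.0206  x^+=2.8214  v^+=3.3899  a^+=1.4997
step 5: x_pred=9.4810  r=-5.6110  x^+=6.7484  v^+=3.8731  a^+=0.7415
step 6: x_pred=13.2927  r=-10.7227  x^+=8.0708  v^+=1.6523  a^+=-0.7075

resid = -10.7227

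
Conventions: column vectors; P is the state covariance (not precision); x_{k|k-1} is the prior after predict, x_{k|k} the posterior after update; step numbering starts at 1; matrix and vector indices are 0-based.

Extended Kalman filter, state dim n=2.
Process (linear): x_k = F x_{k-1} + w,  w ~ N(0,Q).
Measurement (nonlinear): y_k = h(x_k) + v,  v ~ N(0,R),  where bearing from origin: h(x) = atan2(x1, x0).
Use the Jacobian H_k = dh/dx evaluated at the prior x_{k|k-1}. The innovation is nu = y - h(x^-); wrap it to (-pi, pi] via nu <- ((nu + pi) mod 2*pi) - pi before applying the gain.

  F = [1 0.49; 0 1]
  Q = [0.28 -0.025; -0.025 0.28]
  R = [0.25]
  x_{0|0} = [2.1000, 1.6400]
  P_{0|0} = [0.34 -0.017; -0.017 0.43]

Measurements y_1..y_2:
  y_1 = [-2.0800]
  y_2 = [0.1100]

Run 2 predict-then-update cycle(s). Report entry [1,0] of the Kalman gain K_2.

K[1,0] = 0.7712

step 1: x^-=[2.9036, 1.6400]  P^-=[0.7066 0.1687; 0.1687 0.7100]  H_jac=[-0.1475 0.2611]  S=[0.3008]  K=[-0.2000; 0.5336]  nu=[-2.5941]  x^+=[3.4224, 0.2557]  P^+=[0.6946 0.2008; 0.2008 0.6244]
step 2: x^-=[3.5477, 0.2557]  P^-=[1.3212 0.4817; 0.4817 0.9044]  H_jac=[-0.0202 0.2804]  S=[0.3162]  K=[0.3428; 0.7712]  nu=[0.0381]  x^+=[3.5608, 0.2850]  P^+=[1.2841 0.3981; 0.3981 0.7163]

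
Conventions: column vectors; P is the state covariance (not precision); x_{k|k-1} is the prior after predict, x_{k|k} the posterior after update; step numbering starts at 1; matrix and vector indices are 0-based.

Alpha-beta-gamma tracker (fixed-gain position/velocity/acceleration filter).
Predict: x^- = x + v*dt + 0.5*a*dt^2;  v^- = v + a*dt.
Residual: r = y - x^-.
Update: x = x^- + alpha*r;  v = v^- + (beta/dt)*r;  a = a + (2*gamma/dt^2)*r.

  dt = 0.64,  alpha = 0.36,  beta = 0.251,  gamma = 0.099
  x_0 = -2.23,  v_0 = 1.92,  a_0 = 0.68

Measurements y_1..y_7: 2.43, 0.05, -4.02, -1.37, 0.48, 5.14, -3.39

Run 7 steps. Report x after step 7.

step 1: x_pred=-0.8619  r=3.2919  x^+=0.3232  v^+=3.6463  a^+=2.2713
step 2: x_pred=3.1219  r=-3.0719  x^+=2.0160  v^+=3.8951  a^+=0.7864
step 3: x_pred=4.6700  r=-8.6900  x^+=1.5416  v^+=0.9903  a^+=-3.4144
step 4: x_pred=1.4761  r=-2.8461  x^+=0.4515  v^+=-2.3111  a^+=-4.7902
step 5: x_pred=-2.0086  r=2.4886  x^+=-1.1127  v^+=-4.4008  a^+=-3.5872
step 6: x_pred=-4.6639  r=9.8039  x^+=-1.1345  v^+=-2.8516  a^+=1.1520
step 7: x_pred=-2.7236  r=-0.6664  x^+=-2.9635  v^+=-2.3757  a^+=0.8299

x_post = -2.9635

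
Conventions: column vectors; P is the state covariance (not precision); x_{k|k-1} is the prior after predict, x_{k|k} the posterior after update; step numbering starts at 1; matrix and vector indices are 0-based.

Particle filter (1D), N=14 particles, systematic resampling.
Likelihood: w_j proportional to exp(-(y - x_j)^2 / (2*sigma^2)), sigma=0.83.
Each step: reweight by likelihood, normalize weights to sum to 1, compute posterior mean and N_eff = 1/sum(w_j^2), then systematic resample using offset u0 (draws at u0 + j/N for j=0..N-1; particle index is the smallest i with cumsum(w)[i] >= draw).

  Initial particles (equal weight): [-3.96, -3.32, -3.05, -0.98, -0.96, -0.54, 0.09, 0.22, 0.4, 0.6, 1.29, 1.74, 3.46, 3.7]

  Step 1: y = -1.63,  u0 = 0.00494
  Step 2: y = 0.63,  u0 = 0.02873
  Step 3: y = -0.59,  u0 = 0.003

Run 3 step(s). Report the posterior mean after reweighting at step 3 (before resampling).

step 1: w=[0.0077, 0.0496, 0.0912, 0.2901, 0.2846, 0.1664, 0.0461, 0.0329, 0.0198, 0.0107, 0.0008, 0.0001, 0.0000, 0.0000]  mean=-1.0938  Neff=4.8209  idx=[0, 2, 2, 3, 3, 3, 3, 4, 4, 4, 4, 5, 5, 6]
step 2: w=[0.0000, 0.0000, 0.0000, 0.0545, 0.0545, 0.0545, 0.0545, 0.0571, 0.0571, 0.0571, 0.0571, 0.1323, 0.1323, 0.2892]  mean=-0.5496  Neff=6.9656  idx=[3, 4, 6, 7, 8, 9, 11, 11, 12, 12, 13, 13, 13, 13]
step 3: w=[0.0731, 0.0731, 0.0731, 0.0739, 0.0739, 0.0739, 0.0815, 0.0815, 0.0815, 0.0815, 0.0583, 0.0583, 0.0583, 0.0583]  mean=-0.5825  Neff=13.7851  idx=[0, 1, 1, 2, 3, 4, 5, 6, 7, 8, 9, 10, 11, 12]

post_mean = -0.5825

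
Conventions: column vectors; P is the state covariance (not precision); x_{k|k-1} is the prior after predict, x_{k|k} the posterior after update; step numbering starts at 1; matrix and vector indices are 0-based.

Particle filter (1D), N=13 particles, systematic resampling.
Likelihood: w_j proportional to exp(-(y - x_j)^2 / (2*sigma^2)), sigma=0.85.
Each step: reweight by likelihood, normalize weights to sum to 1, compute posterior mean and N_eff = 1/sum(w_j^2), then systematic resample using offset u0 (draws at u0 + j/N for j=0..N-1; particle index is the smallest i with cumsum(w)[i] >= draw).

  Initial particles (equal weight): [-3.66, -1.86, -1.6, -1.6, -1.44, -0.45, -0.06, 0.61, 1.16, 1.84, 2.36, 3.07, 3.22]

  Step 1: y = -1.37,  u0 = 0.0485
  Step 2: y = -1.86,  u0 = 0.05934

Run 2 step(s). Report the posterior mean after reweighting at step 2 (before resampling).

post_mean = -1.5498

step 1: w=[0.0056, 0.1787, 0.2034, 0.2034, 0.2103, 0.1175, 0.0643, 0.0140, 0.0025, 0.0002, 0.0000, 0.0000, 0.0000]  mean=-1.3516  Neff=5.6462  idx=[1, 1, 2, 2, 2, 3, 3, 3, 4, 4, 5, 5, 6]
step 2: w=[0.0989, 0.0989, 0.0944, 0.0944, 0.0944, 0.0944, 0.0944, 0.0944, 0.0876, 0.0876, 0.0250, 0.0250, 0.0105]  mean=-1.5498  Neff=11.1410  idx=[0, 1, 2, 2, 3, 4, 5, 6, 7, 7, 8, 9, 11]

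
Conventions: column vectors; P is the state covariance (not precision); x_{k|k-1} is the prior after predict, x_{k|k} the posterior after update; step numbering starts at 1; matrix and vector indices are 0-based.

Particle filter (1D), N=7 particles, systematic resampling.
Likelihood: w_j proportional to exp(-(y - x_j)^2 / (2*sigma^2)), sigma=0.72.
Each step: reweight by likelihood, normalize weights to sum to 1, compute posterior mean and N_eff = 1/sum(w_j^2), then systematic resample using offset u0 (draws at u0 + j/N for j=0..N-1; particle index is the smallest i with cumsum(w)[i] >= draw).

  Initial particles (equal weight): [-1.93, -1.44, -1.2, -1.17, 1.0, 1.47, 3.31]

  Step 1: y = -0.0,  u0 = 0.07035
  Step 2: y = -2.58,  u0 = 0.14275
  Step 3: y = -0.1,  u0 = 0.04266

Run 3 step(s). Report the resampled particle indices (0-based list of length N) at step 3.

step 1: w=[0.0232, 0.1142, 0.2104, 0.2254, 0.3217, 0.1050, 0.0000]  mean=-0.2494  Neff=4.4805  idx=[1, 2, 3, 3, 4, 4, 5]
step 2: w=[0.3865, 0.2157, 0.1989, 0.1989, 0.0000, 0.0000, 0.0000]  mean=-1.2808  Neff=3.6362  idx=[0, 0, 1, 1, 2, 3, 3]
step 3: w=[0.0898, 0.0898, 0.1579, 0.1579, 0.1682, 0.1682, 0.1682]  mean=-1.2280  Neff=6.6283  idx=[0, 2, 2, 3, 4, 5, 6]

resampled_idx = [0, 2, 2, 3, 4, 5, 6]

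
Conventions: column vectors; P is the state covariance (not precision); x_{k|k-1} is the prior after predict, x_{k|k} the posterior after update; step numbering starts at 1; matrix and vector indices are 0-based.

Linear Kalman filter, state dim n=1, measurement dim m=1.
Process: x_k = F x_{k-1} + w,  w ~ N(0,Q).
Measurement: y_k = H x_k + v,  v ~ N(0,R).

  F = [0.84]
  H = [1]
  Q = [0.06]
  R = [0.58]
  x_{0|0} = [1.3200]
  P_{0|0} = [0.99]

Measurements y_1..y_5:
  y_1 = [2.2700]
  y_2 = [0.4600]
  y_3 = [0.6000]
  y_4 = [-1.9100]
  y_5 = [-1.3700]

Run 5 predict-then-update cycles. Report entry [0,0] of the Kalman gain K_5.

step 1: x^-=[1.1088]  P^-=[0.7585]  S=[1.3385]  K=[0.5667]  nu=[1.1612]  x^+=[1.7668]  P^+=[0.3287]
step 2: x^-=[1.4841]  P^-=[0.2919]  S=[0.8719]  K=[0.3348]  nu=[-1.0241]  x^+=[1.1413]  P^+=[0.1942]
step 3: x^-=[0.9587]  P^-=[0.1970]  S=[0.7770]  K=[0.2536]  nu=[-0.3587]  x^+=[0.8677]  P^+=[0.1471]
step 4: x^-=[0.7289]  P^-=[0.1638]  S=[0.7438]  K=[0.2202]  nu=[-2.6389]  x^+=[0.1478]  P^+=[0.1277]
step 5: x^-=[0.1242]  P^-=[0.1501]  S=[0.7301]  K=[0.2056]  nu=[-1.4942]  x^+=[-0.1830]  P^+=[0.1192]

K[0,0] = 0.2056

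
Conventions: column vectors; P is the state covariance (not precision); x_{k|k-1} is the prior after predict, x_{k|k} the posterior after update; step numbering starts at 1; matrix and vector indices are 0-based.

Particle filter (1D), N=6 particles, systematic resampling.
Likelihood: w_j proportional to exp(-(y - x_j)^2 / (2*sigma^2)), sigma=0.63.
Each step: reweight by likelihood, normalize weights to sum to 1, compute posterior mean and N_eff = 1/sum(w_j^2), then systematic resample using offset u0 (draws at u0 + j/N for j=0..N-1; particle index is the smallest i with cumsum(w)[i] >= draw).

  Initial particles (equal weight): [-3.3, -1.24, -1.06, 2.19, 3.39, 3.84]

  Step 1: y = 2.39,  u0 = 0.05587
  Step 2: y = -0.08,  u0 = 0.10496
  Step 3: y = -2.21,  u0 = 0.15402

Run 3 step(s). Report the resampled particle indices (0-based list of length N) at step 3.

step 1: w=[0.0000, 0.0000, 0.0000, 0.7284, 0.2174, 0.0542]  mean=2.5403  Neff=1.7217  idx=[3, 3, 3, 3, 3, 4]
step 2: w=[0.2000, 0.2000, 0.2000, 0.2000, 0.2000, 0.0000]  mean=2.1900  Neff=5.0003  idx=[0, 1, 2, 3, 3, 4]
step 3: w=[0.1667, 0.1667, 0.1667, 0.1667, 0.1667, 0.1667]  mean=2.1900  Neff=6.0000  idx=[0, 1, 2, 3, 4, 5]

resampled_idx = [0, 1, 2, 3, 4, 5]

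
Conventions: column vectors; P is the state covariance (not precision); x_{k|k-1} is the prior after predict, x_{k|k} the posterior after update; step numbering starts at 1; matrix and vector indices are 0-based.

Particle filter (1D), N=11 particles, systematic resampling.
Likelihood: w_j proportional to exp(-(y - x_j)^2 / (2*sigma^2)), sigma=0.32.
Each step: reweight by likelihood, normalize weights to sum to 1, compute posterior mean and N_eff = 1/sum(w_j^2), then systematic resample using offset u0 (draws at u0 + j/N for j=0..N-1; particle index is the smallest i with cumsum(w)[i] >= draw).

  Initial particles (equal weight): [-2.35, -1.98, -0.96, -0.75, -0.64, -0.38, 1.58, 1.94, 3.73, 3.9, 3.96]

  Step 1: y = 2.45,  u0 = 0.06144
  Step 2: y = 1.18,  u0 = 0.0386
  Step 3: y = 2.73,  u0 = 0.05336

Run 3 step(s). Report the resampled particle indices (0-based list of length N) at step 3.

step 1: w=[0.0000, 0.0000, 0.0000, 0.0000, 0.0000, 0.0000, 0.0811, 0.9176, 0.0011, 0.0001, 0.0000]  mean=1.9131  Neff=1.1784  idx=[6, 7, 7, 7, 7, 7, 7, 7, 7, 7, 7]
step 2: w=[0.4345, 0.0566, 0.0566, 0.0566, 0.0566, 0.0566, 0.0566, 0.0566, 0.0566, 0.0566, 0.0566]  mean=1.7836  Neff=4.5296  idx=[0, 0, 0, 0, 0, 2, 3, 5, 6, 8, 10]
step 3: w=[0.0054, 0.0054, 0.0054, 0.0054, 0.0054, 0.1622, 0.1622, 0.1622, 0.1622, 0.1622, 0.1622]  mean=1.9304  Neff=6.3292  idx=[5, 5, 6, 6, 7, 7, 8, 9, 9, 10, 10]

resampled_idx = [5, 5, 6, 6, 7, 7, 8, 9, 9, 10, 10]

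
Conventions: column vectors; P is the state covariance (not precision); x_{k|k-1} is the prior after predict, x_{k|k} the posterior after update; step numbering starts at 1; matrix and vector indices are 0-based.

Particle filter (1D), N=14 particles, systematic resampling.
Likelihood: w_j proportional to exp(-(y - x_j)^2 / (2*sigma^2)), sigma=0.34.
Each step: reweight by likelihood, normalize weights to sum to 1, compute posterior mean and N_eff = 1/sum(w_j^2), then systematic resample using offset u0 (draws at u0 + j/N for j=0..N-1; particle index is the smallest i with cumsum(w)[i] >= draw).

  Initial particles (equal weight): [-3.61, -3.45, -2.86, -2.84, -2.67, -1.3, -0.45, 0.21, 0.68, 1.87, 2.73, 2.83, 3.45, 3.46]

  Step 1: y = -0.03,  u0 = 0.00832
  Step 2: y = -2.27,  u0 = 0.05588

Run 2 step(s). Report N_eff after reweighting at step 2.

step 1: w=[0.0000, 0.0000, 0.0000, 0.0000, 0.0000, 0.0007, 0.3429, 0.5733, 0.0831, 0.0000, 0.0000, 0.0000, 0.0000, 0.0000]  mean=0.0217  Neff=2.2068  idx=[6, 6, 6, 6, 6, 7, 7, 7, 7, 7, 7, 7, 7, 8]
step 2: w=[0.2000, 0.2000, 0.2000, 0.2000, 0.2000, 0.0000, 0.0000, 0.0000, 0.0000, 0.0000, 0.0000, 0.0000, 0.0000, 0.0000]  mean=-0.4500  Neff=5.0001  idx=[0, 0, 0, 1, 1, 2, 2, 2, 3, 3, 3, 4, 4, 4]

N_eff = 5.0001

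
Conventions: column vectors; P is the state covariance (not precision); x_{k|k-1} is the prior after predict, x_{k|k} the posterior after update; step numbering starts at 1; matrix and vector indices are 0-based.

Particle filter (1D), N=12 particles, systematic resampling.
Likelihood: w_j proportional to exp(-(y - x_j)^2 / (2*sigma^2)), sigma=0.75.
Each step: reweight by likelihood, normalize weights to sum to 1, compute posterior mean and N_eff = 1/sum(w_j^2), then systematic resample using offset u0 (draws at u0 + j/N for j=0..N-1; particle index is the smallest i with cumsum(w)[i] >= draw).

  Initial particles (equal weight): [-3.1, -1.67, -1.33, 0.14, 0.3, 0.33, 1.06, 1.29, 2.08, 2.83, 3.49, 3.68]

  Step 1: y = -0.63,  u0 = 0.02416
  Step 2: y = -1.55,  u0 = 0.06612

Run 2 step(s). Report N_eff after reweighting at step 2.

step 1: w=[0.0017, 0.1445, 0.2444, 0.2231, 0.1752, 0.1665, 0.0298, 0.0143, 0.0006, 0.0000, 0.0000, 0.0000]  mean=-0.3816  Neff=5.2662  idx=[1, 1, 2, 2, 2, 3, 3, 3, 4, 4, 5, 5]
step 2: w=[0.1874, 0.1874, 0.1819, 0.1819, 0.1819, 0.0150, 0.0150, 0.0150, 0.0091, 0.0091, 0.0082, 0.0082]  mean=-1.3346  Neff=5.8661  idx=[0, 0, 1, 1, 2, 2, 3, 3, 3, 4, 4, 9]

N_eff = 5.8661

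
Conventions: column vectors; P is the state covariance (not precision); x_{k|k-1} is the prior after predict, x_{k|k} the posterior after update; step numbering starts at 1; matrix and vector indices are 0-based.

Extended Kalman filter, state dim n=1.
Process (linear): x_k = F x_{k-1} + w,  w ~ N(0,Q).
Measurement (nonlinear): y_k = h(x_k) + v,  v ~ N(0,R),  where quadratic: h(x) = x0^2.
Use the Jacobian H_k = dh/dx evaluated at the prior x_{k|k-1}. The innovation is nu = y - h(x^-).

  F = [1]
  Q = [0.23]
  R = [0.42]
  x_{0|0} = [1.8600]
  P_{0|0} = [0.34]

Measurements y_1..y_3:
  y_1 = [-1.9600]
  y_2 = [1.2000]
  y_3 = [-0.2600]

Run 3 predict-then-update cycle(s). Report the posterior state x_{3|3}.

step 1: x^-=[1.8600]  P^-=[0.5700]  H_jac=[3.7200]  S=[8.3079]  K=[0.2552]  nu=[-5.4196]  x^+=[0.4768]  P^+=[0.0288]
step 2: x^-=[0.4768]  P^-=[0.2588]  H_jac=[0.9535]  S=[0.6553]  K=[0.3766]  nu=[0.9727]  x^+=[0.8431]  P^+=[0.1659]
step 3: x^-=[0.8431]  P^-=[0.3959]  H_jac=[1.6862]  S=[1.5455]  K=[0.4319]  nu=[-0.9708]  x^+=[0.4238]  P^+=[0.1076]

x_post = [0.4238]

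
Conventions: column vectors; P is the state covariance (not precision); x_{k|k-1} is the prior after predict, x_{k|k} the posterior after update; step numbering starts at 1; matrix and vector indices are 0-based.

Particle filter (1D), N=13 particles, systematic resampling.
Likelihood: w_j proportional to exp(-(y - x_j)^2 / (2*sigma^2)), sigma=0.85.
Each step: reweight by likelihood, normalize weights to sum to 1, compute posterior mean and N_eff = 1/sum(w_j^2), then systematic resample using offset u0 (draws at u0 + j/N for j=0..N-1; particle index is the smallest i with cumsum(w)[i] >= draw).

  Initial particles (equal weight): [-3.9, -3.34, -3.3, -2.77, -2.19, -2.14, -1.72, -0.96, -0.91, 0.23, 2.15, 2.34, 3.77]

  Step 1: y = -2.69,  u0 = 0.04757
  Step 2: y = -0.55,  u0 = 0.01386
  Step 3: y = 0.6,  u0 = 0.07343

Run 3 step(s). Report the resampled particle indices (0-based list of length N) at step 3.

resampled_idx = [7, 8, 8, 9, 9, 10, 10, 10, 11, 11, 12, 12, 12]

step 1: w=[0.0686, 0.1411, 0.1461, 0.1881, 0.1589, 0.1533, 0.0985, 0.0238, 0.0211, 0.0005, 0.0000, 0.0000, 0.0000]  mean=-2.6292  Neff=7.1023  idx=[0, 1, 1, 2, 2, 3, 3, 4, 4, 5, 5, 6, 7]
step 2: w=[0.0002, 0.0023, 0.0023, 0.0026, 0.0026, 0.0163, 0.0163, 0.0769, 0.0769, 0.0859, 0.0859, 0.1917, 0.4401]  mean=-1.5804  Neff=3.8829  idx=[5, 7, 8, 9, 10, 11, 11, 11, 12, 12, 12, 12, 12]
step 3: w=[0.0004, 0.0045, 0.0045, 0.0054, 0.0054, 0.0236, 0.0236, 0.0236, 0.1818, 0.1818, 0.1818, 0.1818, 0.1818]  mean=-1.0384  Neff=5.9878  idx=[7, 8, 8, 9, 9, 10, 10, 10, 11, 11, 12, 12, 12]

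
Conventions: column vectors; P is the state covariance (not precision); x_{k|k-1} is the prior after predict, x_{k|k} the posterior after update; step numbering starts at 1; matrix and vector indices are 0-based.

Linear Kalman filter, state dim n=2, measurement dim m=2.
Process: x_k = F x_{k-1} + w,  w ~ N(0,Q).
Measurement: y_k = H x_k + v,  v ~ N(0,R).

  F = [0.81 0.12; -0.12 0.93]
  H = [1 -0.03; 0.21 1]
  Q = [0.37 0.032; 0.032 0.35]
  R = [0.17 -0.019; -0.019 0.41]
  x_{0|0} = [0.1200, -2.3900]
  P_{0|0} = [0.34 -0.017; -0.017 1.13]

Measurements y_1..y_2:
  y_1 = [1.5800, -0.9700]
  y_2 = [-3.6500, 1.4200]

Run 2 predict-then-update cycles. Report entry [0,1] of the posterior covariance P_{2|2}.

P_post[0,1] = -0.0139

step 1: x^-=[-0.1896, -2.2371]  P^-=[0.6060 0.1125; 0.1125 1.3360]  S=[0.7705 0.1800; 0.1800 1.8200]  K=[0.7692 0.0557; -0.0824 0.7552]  nu=[1.7025, 1.3069]  x^+=[1.1927, -1.3904]  P^+=[0.1291 -0.0189; -0.0189 0.3152]
step 2: x^-=[0.7992, -1.4362]  P^-=[0.4556 0.0407; 0.0407 0.6287]  S=[0.6237 0.0982; 0.0982 1.0758]  K=[0.7189 0.0611; -0.0592 0.5977]  nu=[-4.4923, 2.6884]  x^+=[-2.2659, 0.4364]  P^+=[0.1206 -0.0139; -0.0139 0.2491]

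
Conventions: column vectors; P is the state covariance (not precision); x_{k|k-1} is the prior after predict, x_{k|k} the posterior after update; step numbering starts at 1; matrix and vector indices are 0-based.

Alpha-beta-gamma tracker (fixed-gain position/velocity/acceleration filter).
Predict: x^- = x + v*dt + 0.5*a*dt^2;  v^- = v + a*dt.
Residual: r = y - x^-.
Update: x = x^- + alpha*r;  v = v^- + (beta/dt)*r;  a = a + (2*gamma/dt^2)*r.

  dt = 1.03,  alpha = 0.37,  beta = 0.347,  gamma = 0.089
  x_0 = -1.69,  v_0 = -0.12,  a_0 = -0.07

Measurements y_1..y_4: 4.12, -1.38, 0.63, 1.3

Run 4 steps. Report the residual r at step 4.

resid = -1.5696

step 1: x_pred=-1.8507  r=5.9707  x^+=0.3584  v^+=1.8194  a^+=0.9318
step 2: x_pred=2.7267  r=-4.1067  x^+=1.2072  v^+=1.3956  a^+=0.2428
step 3: x_pred=2.7735  r=-2.1435  x^+=1.9804  v^+=0.9235  a^+=-0.1169
step 4: x_pred=2.8696  r=-1.5696  x^+=2.2889  v^+=0.2744  a^+=-0.3802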